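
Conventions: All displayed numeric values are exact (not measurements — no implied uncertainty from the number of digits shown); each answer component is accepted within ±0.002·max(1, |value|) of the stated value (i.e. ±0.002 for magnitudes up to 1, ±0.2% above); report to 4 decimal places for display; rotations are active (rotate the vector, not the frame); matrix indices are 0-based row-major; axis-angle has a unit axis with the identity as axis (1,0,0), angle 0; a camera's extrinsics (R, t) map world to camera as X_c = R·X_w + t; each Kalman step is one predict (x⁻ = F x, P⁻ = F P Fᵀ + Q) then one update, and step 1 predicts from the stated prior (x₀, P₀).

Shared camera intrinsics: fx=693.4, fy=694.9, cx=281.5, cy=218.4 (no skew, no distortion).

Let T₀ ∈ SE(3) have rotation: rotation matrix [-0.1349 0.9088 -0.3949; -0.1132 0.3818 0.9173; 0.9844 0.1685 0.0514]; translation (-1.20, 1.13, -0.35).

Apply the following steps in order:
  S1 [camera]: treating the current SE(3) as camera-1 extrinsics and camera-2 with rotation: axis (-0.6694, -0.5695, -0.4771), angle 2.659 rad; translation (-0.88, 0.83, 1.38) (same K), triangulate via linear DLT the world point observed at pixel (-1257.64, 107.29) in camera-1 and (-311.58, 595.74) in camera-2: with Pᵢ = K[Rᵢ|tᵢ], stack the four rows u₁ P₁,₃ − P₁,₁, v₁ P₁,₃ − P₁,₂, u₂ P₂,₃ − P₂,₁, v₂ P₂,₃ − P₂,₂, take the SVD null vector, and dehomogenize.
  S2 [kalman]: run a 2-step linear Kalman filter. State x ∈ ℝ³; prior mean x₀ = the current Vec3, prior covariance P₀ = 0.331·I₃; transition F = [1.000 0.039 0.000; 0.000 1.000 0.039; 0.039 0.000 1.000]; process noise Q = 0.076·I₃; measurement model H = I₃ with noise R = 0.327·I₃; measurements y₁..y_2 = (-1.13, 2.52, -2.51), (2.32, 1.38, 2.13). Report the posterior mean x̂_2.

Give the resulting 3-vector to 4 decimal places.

after S1 (triangulate): (1.7586, -1.4060, -0.6235)
after S2 (kf_track): (1.1613, 1.0309, 0.0555)

result = (1.1613, 1.0309, 0.0555)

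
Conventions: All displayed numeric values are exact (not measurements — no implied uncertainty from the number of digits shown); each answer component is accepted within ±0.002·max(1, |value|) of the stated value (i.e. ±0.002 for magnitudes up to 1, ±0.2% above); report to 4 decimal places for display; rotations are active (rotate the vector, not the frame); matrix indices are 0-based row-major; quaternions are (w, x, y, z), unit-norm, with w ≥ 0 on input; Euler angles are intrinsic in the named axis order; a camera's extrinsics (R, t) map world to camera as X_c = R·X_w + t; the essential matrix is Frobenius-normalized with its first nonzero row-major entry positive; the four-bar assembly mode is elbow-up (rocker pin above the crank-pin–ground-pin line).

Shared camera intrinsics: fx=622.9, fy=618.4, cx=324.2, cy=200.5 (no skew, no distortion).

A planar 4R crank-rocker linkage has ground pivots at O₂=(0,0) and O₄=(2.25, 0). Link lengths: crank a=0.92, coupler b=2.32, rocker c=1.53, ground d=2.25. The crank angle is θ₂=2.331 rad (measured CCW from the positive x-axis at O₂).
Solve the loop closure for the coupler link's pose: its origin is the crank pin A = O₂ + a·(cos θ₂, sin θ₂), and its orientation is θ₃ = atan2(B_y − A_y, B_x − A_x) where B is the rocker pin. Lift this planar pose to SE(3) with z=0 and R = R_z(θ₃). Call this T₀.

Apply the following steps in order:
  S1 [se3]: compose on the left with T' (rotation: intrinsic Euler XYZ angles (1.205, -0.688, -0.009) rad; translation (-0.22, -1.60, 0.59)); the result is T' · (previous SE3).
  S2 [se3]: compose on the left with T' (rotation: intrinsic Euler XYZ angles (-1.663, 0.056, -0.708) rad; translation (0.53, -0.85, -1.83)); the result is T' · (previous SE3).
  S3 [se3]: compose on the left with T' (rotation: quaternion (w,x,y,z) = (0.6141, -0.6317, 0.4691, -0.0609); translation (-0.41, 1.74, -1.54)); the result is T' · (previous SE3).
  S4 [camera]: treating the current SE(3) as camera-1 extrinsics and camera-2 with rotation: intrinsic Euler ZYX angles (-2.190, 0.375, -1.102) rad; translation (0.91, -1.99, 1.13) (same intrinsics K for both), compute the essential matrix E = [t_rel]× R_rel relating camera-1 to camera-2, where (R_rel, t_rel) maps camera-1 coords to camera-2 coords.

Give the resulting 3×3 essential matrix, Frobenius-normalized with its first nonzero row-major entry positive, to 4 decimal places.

matrix = [0.0923 -0.4952 0.4176; 0.5876 -0.1248 -0.3538; 0.1463 -0.2292 0.1090]

source (fourbar_fk): coupler pose = R=[0.9525 -0.3046 0.0000; 0.3046 0.9525 0.0000; 0.0000 0.0000 1.0000], t=(-0.6339, 0.6667, 0.0000)
after S1 (compose_se3): R=[0.7379 -0.2287 -0.6350; -0.4605 0.5172 -0.7214; 0.4934 0.8247 0.2763], t=(-0.7051, -0.9871, 1.0753)
after S2 (compose_se3): R=[0.2883 0.2085 -0.9346; 0.5524 0.7610 0.3402; 0.7822 -0.6143 0.1042], t=(-0.5855, 0.3115, -1.6448)
after S3 (compose_se3): R=[0.3840 -0.6802 -0.6244; 0.4772 -0.4328 0.7649; -0.7905 -0.5917 0.1584], t=(-1.9691, 1.0092, -1.1152)
after S4 (essential): [0.0923 -0.4952 0.4176; 0.5876 -0.1248 -0.3538; 0.1463 -0.2292 0.1090]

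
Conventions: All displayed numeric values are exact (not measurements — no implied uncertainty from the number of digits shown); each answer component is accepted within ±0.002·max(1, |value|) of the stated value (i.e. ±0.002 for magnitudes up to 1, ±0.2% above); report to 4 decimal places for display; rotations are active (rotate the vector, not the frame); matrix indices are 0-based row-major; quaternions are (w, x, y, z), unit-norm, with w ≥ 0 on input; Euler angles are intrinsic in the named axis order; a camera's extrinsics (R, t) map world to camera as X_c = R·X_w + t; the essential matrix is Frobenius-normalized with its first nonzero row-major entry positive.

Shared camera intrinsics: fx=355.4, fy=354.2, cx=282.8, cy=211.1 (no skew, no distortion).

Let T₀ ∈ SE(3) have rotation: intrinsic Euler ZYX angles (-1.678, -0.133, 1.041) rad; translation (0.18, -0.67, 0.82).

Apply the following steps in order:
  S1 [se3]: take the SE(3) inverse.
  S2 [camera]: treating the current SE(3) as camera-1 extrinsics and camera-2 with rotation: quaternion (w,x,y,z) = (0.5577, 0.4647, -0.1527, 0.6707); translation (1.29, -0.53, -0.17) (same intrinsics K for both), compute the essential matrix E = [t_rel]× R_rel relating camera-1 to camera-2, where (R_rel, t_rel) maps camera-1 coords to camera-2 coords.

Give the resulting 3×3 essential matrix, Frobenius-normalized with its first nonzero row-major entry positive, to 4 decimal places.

matrix = [0.0660 -0.1847 0.1366; 0.2676 -0.5609 0.2445; 0.3272 -0.1330 -0.6100]

after S1 (invert_se3): R=[-0.1061 -0.9855 0.1326; 0.5147 0.0597 0.8553; -0.8508 0.1590 0.5009], t=(-0.7499, -0.7540, -0.1511)
after S2 (essential): [0.0660 -0.1847 0.1366; 0.2676 -0.5609 0.2445; 0.3272 -0.1330 -0.6100]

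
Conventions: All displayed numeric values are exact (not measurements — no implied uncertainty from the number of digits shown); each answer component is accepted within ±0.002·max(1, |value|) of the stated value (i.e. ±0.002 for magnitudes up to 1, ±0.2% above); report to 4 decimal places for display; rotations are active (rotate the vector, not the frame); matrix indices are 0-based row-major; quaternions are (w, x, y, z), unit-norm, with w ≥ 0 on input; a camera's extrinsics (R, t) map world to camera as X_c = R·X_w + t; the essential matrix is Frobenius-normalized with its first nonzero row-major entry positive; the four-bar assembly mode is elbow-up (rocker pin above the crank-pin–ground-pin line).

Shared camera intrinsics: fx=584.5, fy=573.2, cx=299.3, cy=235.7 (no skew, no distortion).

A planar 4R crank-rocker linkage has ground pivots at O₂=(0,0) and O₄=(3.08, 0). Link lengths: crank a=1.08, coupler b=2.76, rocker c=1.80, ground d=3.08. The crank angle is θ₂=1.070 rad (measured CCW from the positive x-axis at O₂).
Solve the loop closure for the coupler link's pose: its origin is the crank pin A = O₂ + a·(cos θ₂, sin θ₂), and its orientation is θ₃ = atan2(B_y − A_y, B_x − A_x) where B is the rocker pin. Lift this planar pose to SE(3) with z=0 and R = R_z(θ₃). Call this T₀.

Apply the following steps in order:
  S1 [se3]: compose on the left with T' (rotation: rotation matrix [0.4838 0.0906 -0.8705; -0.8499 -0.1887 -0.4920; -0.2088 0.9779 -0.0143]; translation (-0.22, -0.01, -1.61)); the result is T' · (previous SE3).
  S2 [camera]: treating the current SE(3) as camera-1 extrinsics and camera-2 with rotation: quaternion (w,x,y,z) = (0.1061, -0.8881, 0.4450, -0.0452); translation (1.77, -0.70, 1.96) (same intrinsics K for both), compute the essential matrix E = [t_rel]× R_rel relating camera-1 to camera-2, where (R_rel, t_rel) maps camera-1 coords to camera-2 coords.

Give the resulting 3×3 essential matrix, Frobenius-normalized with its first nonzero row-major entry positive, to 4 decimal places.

source (fourbar_fk): coupler pose = R=[0.9512 -0.3085 0.0000; 0.3085 0.9512 0.0000; 0.0000 0.0000 1.0000], t=(0.5185, 0.9474, 0.0000)
after S1 (compose_se3): R=[0.4881 -0.0631 -0.8705; -0.8667 0.0827 -0.4920; 0.1031 0.9946 -0.0143], t=(0.1167, -0.6295, -0.7919)
after S2 (essential): [0.0834 -0.4721 0.4634; -0.0840 -0.5253 -0.3923; -0.0660 -0.0336 -0.3363]

matrix = [0.0834 -0.4721 0.4634; -0.0840 -0.5253 -0.3923; -0.0660 -0.0336 -0.3363]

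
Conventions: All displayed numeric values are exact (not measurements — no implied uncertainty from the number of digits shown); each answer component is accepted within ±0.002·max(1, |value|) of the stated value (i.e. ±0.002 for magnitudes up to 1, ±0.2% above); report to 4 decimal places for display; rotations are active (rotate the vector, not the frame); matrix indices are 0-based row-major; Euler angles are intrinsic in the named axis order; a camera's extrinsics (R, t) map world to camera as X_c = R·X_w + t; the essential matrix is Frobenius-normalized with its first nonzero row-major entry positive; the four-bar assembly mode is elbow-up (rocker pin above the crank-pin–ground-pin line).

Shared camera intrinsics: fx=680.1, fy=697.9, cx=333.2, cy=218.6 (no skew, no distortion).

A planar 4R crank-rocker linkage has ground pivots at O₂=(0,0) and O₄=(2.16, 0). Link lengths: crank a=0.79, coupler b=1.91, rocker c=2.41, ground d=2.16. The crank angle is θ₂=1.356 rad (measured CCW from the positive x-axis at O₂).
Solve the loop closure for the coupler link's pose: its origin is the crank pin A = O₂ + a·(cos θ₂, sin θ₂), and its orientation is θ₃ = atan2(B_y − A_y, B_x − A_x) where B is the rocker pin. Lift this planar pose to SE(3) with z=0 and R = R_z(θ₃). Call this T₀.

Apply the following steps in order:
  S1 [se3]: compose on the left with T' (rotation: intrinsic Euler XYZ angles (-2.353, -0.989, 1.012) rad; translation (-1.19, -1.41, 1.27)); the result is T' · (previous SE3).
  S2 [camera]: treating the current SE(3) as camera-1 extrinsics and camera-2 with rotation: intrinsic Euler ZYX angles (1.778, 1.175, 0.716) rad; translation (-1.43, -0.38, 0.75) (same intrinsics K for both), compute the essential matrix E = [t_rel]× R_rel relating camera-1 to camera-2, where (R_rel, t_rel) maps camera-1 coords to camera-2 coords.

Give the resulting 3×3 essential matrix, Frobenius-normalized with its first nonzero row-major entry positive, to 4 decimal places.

matrix = [0.5178 -0.3748 -0.2134; 0.0620 0.0493 -0.4646; -0.1861 0.2529 -0.4745]

source (fourbar_fk): coupler pose = R=[0.6199 -0.7847 0.0000; 0.7847 0.6199 0.0000; 0.0000 0.0000 1.0000], t=(0.1684, 0.7718, 0.0000)
after S1 (compose_se3): R=[-0.1850 -0.5174 -0.8355; -0.8632 -0.3207 0.3898; -0.4697 0.7933 -0.3873], t=(-1.5006, -2.1340, 1.2113)
after S2 (essential): [0.5178 -0.3748 -0.2134; 0.0620 0.0493 -0.4646; -0.1861 0.2529 -0.4745]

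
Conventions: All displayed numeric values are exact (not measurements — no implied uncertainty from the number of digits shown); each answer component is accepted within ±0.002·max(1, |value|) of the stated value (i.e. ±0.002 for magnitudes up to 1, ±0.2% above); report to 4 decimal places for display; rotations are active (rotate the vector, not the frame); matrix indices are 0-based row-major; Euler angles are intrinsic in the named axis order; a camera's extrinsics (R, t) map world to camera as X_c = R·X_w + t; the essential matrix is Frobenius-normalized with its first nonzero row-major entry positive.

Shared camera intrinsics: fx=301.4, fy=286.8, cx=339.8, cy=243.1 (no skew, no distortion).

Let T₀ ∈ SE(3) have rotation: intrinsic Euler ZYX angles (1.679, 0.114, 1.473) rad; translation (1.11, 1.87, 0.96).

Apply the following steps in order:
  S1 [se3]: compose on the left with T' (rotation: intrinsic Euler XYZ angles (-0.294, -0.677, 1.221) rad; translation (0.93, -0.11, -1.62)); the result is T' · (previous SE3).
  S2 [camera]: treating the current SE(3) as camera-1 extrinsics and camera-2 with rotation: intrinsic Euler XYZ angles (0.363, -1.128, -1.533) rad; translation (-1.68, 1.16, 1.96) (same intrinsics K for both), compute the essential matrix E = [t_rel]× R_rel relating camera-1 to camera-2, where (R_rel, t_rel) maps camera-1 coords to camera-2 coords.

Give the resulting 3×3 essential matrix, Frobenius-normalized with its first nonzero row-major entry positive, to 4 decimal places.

matrix = [0.5700 -0.3701 -0.1952; 0.1939 0.3798 -0.1569; -0.2298 -0.4538 0.1866]

after S1 (compose_se3): R=[-0.6806 -0.7233 0.1164; 0.0267 0.1343 0.9906; -0.7321 0.6773 -0.0721], t=(-0.7442, 1.4684, -2.2170)
after S2 (essential): [0.5700 -0.3701 -0.1952; 0.1939 0.3798 -0.1569; -0.2298 -0.4538 0.1866]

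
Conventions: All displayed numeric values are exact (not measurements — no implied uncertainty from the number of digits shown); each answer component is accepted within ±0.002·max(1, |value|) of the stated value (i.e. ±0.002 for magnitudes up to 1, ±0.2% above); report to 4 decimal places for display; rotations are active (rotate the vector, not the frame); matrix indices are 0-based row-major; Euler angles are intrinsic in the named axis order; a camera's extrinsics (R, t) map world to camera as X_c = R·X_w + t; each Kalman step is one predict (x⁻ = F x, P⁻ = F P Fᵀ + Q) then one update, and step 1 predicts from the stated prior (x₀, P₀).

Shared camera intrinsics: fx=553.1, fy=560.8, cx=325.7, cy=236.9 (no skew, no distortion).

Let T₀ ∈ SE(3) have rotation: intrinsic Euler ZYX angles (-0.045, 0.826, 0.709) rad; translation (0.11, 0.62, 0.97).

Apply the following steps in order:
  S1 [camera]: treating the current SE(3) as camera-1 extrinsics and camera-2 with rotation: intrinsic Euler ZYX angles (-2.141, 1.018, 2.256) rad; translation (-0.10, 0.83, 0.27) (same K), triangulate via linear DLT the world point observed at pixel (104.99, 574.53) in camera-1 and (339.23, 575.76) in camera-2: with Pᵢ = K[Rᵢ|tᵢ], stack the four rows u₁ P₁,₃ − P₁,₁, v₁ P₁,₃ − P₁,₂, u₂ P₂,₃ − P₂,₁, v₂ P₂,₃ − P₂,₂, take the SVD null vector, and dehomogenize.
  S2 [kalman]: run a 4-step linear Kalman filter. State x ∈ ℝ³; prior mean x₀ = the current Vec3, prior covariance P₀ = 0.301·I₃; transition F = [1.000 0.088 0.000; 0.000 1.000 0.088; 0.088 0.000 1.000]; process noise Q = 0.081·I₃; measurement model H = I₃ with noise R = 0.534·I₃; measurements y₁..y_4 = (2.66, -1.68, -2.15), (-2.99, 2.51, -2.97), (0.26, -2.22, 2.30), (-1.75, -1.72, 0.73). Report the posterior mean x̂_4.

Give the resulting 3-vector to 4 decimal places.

result = (-0.9092, -0.8872, -0.1669)

after S1 (triangulate): (-1.3999, 0.4262, -0.3453)
after S2 (kf_track): (-0.9092, -0.8872, -0.1669)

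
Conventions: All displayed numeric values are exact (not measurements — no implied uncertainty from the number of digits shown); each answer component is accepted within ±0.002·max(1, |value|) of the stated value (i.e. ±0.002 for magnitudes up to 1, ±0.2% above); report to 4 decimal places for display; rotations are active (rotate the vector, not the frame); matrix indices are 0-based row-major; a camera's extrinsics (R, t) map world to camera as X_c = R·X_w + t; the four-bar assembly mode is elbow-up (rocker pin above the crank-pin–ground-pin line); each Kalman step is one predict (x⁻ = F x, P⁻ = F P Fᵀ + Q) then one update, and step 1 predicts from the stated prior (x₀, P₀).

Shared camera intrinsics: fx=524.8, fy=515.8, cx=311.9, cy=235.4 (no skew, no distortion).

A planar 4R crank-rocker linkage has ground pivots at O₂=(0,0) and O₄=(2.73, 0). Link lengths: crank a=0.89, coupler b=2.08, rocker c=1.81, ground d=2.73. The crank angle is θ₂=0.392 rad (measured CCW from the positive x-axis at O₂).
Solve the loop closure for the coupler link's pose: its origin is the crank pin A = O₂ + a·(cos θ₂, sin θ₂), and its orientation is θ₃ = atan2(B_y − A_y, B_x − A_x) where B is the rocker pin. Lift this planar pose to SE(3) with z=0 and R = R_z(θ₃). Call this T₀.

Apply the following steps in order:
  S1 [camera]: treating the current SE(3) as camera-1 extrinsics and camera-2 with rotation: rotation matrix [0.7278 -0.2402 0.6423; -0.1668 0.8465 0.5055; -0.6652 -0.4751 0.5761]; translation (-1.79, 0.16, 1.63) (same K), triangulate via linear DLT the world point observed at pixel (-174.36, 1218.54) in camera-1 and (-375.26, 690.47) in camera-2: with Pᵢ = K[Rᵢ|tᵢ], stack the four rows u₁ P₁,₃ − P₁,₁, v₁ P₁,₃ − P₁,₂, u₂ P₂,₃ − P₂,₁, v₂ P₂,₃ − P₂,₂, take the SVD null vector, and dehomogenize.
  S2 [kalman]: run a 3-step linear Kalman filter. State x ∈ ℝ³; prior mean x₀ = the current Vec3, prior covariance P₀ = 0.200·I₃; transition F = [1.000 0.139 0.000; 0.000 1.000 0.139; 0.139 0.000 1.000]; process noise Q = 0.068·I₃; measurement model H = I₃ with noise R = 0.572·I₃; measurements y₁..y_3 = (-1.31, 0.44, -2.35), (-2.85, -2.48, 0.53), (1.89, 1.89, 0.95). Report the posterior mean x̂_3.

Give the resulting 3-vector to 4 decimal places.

result = (-0.2777, 0.5548, 0.0284)

source (fourbar_fk): coupler pose = R=[0.7277 -0.6859 0.0000; 0.6859 0.7277 0.0000; 0.0000 0.0000 1.0000], t=(0.8225, 0.3400, 0.0000)
after S1 (triangulate): (-0.5567, 1.1955, 0.4345)
after S2 (kf_track): (-0.2777, 0.5548, 0.0284)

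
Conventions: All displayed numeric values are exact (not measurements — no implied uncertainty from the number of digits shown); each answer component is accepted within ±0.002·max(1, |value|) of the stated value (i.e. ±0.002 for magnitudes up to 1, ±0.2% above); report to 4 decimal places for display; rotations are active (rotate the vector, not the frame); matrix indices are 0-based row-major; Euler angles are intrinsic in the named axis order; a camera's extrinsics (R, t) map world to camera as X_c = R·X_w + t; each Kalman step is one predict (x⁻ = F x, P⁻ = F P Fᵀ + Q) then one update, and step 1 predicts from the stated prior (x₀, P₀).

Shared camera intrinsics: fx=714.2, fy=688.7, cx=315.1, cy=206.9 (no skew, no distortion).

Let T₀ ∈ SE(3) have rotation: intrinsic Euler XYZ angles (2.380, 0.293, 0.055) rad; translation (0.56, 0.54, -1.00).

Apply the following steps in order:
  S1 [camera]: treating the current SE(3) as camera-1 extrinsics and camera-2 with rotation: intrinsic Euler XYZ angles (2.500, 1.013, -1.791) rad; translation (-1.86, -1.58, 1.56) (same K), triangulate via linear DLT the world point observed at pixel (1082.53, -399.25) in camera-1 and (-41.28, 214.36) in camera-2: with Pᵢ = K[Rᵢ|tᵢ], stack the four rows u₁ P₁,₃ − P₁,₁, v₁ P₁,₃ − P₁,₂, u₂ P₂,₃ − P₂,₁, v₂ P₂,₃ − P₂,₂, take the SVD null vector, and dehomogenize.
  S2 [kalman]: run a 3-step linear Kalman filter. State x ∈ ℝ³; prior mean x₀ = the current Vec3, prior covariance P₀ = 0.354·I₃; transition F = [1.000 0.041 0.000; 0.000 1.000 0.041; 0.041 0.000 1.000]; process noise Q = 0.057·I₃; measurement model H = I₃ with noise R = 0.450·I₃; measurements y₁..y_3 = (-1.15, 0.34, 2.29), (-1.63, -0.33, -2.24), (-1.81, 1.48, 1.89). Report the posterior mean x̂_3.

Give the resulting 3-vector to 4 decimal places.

result = (-1.1117, 0.8786, 0.3860)

after S1 (triangulate): (0.3296, 1.8900, -0.3743)
after S2 (kf_track): (-1.1117, 0.8786, 0.3860)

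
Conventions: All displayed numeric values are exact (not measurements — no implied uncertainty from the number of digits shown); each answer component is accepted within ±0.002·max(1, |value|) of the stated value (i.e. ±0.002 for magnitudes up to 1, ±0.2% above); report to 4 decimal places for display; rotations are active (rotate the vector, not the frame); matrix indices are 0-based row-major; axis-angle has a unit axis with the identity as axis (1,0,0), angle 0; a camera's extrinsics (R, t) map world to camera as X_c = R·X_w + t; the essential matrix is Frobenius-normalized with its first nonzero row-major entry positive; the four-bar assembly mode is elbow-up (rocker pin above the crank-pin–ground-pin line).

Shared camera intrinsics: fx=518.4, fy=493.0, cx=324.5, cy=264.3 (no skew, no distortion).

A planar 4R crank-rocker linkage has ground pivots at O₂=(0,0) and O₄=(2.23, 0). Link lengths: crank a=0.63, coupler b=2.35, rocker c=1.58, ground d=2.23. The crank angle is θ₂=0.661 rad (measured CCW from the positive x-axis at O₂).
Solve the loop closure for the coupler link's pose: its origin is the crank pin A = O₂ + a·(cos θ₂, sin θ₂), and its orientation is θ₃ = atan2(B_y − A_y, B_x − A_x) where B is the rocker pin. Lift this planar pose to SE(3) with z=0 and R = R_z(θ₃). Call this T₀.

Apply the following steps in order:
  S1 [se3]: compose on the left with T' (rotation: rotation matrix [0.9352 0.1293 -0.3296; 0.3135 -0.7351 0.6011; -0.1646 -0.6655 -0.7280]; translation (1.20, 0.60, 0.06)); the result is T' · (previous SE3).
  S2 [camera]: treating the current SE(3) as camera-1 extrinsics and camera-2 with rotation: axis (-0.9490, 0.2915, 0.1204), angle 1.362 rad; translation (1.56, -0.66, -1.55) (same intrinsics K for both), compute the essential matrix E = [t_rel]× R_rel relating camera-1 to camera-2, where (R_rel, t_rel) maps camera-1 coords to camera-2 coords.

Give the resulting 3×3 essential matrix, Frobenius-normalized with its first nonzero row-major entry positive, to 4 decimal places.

source (fourbar_fk): coupler pose = R=[0.8690 -0.4947 0.0000; 0.4947 0.8690 0.0000; 0.0000 0.0000 1.0000], t=(0.4973, 0.3868, 0.0000)
after S1 (compose_se3): R=[0.8767 -0.3503 -0.3296; -0.0912 -0.7939 0.6011; -0.4723 -0.4969 -0.7280], t=(1.7151, 0.4716, -0.2792)
after S2 (essential): [0.3428 -0.1852 0.5857; 0.6083 0.1467 -0.3195; -0.1050 0.0022 -0.0236]

matrix = [0.3428 -0.1852 0.5857; 0.6083 0.1467 -0.3195; -0.1050 0.0022 -0.0236]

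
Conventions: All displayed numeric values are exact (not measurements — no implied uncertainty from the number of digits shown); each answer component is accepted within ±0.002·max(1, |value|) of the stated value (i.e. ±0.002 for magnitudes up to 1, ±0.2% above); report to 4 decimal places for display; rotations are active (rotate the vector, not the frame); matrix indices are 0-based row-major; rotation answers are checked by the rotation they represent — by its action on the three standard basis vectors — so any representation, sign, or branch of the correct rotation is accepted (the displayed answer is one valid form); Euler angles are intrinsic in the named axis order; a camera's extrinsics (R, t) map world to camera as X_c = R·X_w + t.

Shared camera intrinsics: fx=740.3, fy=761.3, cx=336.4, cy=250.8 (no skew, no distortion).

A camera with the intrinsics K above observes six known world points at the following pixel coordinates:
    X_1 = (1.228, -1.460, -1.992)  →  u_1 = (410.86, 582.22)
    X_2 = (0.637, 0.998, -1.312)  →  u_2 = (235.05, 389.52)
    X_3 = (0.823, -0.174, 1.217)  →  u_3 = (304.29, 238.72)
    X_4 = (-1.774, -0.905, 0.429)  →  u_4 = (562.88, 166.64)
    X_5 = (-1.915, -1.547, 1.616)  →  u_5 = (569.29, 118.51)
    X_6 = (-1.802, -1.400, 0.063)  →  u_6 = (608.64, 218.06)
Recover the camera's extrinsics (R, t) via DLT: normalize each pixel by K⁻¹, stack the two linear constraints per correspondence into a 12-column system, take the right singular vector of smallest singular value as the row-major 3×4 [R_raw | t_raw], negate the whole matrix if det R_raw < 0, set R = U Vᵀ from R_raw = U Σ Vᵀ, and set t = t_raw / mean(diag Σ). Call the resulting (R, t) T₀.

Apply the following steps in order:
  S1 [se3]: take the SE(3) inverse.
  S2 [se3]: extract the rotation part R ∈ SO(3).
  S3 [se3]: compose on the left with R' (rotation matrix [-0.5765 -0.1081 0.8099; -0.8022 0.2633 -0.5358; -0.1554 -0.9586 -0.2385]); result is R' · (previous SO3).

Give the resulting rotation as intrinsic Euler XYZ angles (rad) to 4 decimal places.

rotation (euler_xyz) = (1.2563, 0.3891, 1.1482)

source (pnp_recover): camera pose = R=[-0.6910 -0.7131 -0.1185; 0.5714 -0.4385 -0.6937; 0.4427 -0.5471 0.7104], t=(0.2400, 0.1700, 6.7199)
after S1 (invert_se3): R=[-0.6910 0.5714 0.4427; -0.7131 -0.4385 -0.5471; -0.1185 -0.6937 0.7104], t=(-2.9061, 3.9220, -4.6278)
after S2 (rot_of_se3): [-0.6910 0.5714 0.4427; -0.7131 -0.4385 -0.5471; -0.1185 -0.6937 0.7104]
after S3 (compose_so3): [0.3794 -0.8439 0.3793; 0.4301 -0.2022 -0.8799; 0.8192 0.4970 0.2862]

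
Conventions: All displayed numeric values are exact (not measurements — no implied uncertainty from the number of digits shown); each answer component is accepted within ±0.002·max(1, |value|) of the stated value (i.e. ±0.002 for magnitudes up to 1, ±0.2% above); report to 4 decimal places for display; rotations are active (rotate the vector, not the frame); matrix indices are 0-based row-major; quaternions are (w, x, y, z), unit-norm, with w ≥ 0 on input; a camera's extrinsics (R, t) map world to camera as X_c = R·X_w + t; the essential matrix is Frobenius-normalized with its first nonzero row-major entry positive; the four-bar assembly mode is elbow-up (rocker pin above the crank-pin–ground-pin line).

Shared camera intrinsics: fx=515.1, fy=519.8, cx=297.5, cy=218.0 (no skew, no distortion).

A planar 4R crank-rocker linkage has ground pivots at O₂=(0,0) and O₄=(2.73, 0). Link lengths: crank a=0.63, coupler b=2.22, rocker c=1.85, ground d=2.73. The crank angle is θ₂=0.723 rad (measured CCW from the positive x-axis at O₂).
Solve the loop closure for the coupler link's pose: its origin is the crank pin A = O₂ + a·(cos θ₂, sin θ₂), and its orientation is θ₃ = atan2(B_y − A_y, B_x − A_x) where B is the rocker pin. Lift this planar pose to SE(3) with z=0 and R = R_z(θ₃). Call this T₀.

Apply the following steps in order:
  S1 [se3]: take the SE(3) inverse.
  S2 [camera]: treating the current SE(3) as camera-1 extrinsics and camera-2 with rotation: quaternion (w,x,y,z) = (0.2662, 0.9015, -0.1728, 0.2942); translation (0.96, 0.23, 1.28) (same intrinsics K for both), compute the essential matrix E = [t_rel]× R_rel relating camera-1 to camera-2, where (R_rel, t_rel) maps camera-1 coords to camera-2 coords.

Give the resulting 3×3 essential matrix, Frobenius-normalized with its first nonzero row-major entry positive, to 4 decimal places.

source (fourbar_fk): coupler pose = R=[0.7894 -0.6139 0.0000; 0.6139 0.7894 0.0000; 0.0000 0.0000 1.0000], t=(0.4724, 0.4168, 0.0000)
after S1 (invert_se3): R=[0.7894 0.6139 0.0000; -0.6139 0.7894 0.0000; 0.0000 0.0000 1.0000], t=(-0.6288, -0.0390, 0.0000)
after S2 (essential): [0.3182 0.3211 0.3846; -0.0903 -0.4642 0.5222; -0.2163 -0.2562 -0.1972]

matrix = [0.3182 0.3211 0.3846; -0.0903 -0.4642 0.5222; -0.2163 -0.2562 -0.1972]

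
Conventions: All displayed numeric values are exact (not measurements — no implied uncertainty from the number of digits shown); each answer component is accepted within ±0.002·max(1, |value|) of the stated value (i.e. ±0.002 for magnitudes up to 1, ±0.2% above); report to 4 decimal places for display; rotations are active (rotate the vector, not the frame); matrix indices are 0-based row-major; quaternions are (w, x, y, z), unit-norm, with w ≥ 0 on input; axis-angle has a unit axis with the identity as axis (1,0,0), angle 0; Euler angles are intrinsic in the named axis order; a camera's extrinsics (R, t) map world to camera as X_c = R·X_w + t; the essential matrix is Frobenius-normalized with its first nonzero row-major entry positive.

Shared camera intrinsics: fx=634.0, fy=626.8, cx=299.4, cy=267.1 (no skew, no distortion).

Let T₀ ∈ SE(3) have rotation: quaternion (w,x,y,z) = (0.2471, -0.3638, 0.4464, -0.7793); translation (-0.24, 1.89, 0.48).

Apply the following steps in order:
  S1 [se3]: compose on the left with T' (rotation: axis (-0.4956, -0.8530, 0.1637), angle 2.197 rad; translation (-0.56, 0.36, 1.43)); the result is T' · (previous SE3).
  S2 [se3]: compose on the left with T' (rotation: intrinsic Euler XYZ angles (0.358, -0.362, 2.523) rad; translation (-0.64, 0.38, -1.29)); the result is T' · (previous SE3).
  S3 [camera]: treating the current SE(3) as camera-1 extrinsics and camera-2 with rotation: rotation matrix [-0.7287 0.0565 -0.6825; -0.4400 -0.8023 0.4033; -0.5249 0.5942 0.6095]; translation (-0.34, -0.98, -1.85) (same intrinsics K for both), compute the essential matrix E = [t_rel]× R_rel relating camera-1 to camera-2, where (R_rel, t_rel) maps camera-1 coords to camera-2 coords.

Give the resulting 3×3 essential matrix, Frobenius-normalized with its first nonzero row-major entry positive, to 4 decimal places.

matrix = [0.3158 0.0204 -0.5010; 0.0009 -0.3560 0.3640; -0.3682 0.5021 0.0442]

after S1 (compose_se3): R=[-0.5453 0.4481 -0.7084; -0.8333 -0.3814 0.4002; -0.0909 0.8085 0.5814], t=(0.1102, 1.3271, -0.1434)
after S2 (compose_se3): R=[0.8996 -0.4209 0.1168; 0.2543 0.2874 -0.9234; 0.3551 0.8604 0.3655], t=(-1.3929, -0.4191, -2.0571)
after S3 (essential): [0.3158 0.0204 -0.5010; 0.0009 -0.3560 0.3640; -0.3682 0.5021 0.0442]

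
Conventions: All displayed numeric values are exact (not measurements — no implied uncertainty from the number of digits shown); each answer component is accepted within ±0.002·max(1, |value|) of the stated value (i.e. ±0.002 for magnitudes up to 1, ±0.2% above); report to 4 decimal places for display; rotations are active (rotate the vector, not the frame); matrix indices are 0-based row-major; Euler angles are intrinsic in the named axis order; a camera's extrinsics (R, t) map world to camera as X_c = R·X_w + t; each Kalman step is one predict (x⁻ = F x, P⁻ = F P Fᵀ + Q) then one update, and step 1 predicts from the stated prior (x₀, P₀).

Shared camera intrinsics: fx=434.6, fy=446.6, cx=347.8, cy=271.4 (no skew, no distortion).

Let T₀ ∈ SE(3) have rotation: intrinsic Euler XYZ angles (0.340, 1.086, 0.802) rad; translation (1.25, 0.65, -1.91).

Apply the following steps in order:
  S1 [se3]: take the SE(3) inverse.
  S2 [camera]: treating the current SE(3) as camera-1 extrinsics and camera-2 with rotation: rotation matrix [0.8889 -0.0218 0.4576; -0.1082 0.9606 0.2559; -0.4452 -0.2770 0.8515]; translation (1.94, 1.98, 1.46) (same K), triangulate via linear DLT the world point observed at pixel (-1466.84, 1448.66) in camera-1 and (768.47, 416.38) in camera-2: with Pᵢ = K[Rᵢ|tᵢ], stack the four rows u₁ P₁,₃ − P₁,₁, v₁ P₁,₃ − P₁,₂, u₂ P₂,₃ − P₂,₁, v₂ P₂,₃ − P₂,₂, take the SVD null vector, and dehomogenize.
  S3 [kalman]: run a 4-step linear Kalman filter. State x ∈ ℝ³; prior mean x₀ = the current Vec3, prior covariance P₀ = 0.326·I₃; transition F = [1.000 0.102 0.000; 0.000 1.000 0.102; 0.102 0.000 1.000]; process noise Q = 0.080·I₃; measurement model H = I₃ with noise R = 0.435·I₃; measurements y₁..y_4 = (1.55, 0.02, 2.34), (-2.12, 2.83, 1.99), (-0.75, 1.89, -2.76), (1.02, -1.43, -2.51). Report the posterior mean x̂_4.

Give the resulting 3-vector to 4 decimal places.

after S1 (invert_se3): R=[0.3240 0.8827 -0.3402; -0.3350 0.4434 0.8314; 0.8848 -0.1554 0.4394], t=(-1.6287, 1.7184, -0.1658)
after S2 (triangulate): (0.2051, -1.4168, 1.2234)
after S3 (kf_track): (-0.0281, 0.2416, -0.8402)

result = (-0.0281, 0.2416, -0.8402)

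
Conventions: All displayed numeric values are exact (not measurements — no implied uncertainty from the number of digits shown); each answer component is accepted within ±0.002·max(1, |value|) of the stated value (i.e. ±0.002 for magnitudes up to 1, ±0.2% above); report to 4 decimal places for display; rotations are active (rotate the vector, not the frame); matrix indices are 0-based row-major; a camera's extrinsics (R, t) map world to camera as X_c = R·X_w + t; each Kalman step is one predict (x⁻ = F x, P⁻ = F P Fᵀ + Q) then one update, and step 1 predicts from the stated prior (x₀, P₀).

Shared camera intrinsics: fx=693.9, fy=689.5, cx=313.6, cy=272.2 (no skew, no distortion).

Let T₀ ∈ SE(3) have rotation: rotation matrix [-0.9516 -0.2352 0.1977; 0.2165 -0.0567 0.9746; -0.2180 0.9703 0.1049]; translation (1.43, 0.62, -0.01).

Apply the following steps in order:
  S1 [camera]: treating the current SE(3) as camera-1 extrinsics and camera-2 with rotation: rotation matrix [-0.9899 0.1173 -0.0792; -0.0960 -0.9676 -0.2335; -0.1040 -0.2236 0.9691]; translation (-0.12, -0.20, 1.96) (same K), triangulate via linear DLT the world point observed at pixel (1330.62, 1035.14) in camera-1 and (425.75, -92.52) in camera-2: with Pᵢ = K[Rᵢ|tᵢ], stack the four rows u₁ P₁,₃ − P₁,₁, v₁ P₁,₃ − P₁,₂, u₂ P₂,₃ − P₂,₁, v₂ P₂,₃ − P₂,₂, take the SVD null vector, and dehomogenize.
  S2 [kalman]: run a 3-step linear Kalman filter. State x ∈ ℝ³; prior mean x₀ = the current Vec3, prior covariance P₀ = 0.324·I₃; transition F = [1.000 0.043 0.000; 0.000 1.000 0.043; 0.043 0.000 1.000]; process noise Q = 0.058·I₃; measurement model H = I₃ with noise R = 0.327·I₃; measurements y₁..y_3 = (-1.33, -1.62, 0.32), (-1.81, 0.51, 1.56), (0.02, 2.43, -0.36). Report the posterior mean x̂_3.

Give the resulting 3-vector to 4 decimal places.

after S1 (triangulate): (-0.5135, 1.0935, 0.9784)
after S2 (kf_track): (-0.7975, 0.9451, 0.4775)

result = (-0.7975, 0.9451, 0.4775)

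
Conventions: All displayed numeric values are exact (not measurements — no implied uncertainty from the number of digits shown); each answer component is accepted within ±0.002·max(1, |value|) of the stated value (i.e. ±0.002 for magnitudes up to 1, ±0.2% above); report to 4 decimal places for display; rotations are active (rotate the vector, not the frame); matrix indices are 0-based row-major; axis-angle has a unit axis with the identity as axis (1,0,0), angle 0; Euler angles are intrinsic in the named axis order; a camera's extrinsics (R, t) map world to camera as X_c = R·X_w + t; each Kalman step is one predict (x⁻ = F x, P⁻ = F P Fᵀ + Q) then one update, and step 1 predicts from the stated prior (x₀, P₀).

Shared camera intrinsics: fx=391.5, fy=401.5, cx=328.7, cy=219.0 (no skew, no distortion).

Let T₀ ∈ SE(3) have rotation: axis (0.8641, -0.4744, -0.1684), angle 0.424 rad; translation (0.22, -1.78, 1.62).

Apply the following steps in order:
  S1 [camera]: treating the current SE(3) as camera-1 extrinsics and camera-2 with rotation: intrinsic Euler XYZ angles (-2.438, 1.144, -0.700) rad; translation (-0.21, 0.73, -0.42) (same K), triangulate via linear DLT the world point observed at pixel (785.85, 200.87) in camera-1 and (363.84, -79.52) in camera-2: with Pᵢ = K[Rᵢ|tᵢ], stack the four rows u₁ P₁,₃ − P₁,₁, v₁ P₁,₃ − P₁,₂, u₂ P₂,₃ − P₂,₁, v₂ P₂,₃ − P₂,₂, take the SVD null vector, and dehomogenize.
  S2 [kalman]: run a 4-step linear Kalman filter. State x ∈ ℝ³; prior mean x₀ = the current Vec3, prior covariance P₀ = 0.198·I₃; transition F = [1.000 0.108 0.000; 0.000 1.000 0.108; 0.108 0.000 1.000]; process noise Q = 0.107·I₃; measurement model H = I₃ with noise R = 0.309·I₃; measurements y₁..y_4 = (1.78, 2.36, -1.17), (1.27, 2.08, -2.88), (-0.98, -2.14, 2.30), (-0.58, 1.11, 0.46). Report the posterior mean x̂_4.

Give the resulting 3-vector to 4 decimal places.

result = (0.1096, 0.4907, 0.2672)

after S1 (triangulate): (1.8016, 1.7388, -0.7628)
after S2 (kf_track): (0.1096, 0.4907, 0.2672)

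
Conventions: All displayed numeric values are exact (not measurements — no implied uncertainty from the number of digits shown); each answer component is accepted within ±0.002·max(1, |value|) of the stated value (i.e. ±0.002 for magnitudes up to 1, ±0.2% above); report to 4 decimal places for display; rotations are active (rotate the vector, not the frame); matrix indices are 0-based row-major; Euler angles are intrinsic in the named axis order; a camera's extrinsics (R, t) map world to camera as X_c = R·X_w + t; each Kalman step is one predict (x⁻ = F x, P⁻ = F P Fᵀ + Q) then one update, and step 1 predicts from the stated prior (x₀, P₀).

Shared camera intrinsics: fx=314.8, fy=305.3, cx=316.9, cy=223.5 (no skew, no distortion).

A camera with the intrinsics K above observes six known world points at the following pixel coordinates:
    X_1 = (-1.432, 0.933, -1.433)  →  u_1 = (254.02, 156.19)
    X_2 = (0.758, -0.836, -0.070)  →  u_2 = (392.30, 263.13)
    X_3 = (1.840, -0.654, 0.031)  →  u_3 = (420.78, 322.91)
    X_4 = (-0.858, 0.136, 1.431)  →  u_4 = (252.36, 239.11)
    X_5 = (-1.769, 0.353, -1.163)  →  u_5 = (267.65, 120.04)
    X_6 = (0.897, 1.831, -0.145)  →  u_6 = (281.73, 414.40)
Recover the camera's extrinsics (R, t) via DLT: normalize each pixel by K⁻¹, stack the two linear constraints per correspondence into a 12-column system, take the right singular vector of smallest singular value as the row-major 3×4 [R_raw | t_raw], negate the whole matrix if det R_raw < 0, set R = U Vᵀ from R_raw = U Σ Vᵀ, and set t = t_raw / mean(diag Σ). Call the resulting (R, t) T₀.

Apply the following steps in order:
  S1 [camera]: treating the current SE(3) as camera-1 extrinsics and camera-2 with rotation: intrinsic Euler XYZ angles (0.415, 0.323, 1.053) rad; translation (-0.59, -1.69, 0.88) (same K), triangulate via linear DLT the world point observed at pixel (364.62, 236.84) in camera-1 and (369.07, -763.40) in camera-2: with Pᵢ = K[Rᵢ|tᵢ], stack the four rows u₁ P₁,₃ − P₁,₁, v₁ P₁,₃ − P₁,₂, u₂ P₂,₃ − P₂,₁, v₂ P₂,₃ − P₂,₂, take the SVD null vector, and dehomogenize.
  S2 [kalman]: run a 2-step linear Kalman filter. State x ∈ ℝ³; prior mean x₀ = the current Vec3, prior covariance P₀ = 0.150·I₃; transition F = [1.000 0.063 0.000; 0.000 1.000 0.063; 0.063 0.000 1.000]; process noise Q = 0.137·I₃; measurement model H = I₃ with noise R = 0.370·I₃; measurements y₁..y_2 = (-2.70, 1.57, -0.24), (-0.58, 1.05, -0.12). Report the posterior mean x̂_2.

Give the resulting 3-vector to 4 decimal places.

source (pnp_recover): camera pose = R=[0.5885 -0.6333 -0.5026; 0.8046 0.5195 0.2876; 0.0790 -0.5737 0.8153], t=(0.1802, 0.4901, 4.4912)
after S1 (triangulate): (0.1462, -0.7499, -0.0107)
after S2 (kf_track): (-0.8541, 0.6043, -0.1385)

result = (-0.8541, 0.6043, -0.1385)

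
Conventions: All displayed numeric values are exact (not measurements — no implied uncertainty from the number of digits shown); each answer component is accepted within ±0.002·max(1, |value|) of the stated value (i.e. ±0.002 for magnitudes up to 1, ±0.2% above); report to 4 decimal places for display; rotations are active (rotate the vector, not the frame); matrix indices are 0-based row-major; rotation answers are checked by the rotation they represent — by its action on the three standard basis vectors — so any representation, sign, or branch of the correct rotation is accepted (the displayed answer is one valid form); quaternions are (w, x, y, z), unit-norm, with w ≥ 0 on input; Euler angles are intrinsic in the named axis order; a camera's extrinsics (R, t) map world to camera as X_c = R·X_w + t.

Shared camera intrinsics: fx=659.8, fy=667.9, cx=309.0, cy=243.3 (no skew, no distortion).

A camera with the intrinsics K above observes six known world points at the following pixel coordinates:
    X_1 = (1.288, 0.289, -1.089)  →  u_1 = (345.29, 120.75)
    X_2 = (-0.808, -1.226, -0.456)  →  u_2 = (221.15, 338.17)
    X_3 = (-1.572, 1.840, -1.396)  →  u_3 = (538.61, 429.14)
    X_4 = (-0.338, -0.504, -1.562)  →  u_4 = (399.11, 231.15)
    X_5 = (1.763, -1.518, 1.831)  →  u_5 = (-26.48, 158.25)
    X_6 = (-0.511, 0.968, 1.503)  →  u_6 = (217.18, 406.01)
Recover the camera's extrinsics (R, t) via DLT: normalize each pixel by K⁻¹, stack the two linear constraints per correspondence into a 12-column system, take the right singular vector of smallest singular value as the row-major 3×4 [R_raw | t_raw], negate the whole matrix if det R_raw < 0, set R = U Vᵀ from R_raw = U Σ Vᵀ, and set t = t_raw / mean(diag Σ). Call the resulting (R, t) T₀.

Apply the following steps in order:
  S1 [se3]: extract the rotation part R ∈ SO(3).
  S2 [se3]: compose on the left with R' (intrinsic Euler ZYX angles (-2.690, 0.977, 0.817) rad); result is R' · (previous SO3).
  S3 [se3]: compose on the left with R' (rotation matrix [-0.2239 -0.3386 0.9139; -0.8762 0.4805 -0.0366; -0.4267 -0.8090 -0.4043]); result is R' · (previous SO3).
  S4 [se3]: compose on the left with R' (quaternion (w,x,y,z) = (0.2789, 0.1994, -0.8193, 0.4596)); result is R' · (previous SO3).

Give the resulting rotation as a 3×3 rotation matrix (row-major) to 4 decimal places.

source (pnp_recover): camera pose = R=[-0.2164 0.5596 -0.8000; -0.8765 0.2496 0.4117; 0.4301 0.7902 0.4365], t=(-0.4200, 0.3900, 5.7701)
after S1 (rot_of_se3): [-0.2164 0.5596 -0.8000; -0.8765 0.2496 0.4117; 0.4301 0.7902 0.4365]
after S2 (compose_so3): [-0.0327 -0.9977 -0.0598; 0.9994 -0.0334 0.0115; -0.0135 -0.0594 0.9981]
after S3 (compose_so3): [-0.3434 0.1804 0.9217; 0.5093 0.8603 0.0214; -0.7891 0.4768 -0.3873]
after S4 (compose_so3): [0.1817 -0.7701 -0.6115; 0.9598 0.0037 0.2806; -0.2138 -0.6379 0.7399]

rotation (matrix) = ((0.1817, -0.7701, -0.6115), (0.9598, 0.0037, 0.2806), (-0.2138, -0.6379, 0.7399))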